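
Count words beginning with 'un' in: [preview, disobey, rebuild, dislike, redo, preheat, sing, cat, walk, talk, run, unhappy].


Checking each word for prefix 'un':
  'preview' -> no (count: 0)
  'disobey' -> no (count: 0)
  'rebuild' -> no (count: 0)
  'dislike' -> no (count: 0)
  'redo' -> no (count: 0)
  'preheat' -> no (count: 0)
  'sing' -> no (count: 0)
  'cat' -> no (count: 0)
  'walk' -> no (count: 0)
  'talk' -> no (count: 0)
  'run' -> no (count: 0)
  'unhappy' -> YES, starts with 'un' (count: 1)
Total with prefix 'un': 1

1


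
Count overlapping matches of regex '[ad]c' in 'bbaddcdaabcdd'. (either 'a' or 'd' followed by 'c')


Pattern: [ad]c means either 'a' or 'd' followed by 'c'.
Scanning 'bbaddcdaabcdd' position-by-position:
  Pos 0: window 'bb' -> no
  Pos 1: window 'ba' -> no
  Pos 2: window 'ad' -> no
  Pos 3: window 'dd' -> no
  Pos 4: window 'dc' -> MATCH
  Pos 5: window 'cd' -> no
  Pos 6: window 'da' -> no
  Pos 7: window 'aa' -> no
  Pos 8: window 'ab' -> no
  Pos 9: window 'bc' -> no
  Pos 10: window 'cd' -> no
  Pos 11: window 'dd' -> no
  Pos 12: window 'd' -> no
Total matches: 1

1


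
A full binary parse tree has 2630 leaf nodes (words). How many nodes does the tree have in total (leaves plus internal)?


Leaf nodes (terminals): 2630
Internal nodes = n - 1 = 2630 - 1 = 2629
Total = leaves + internal = 2630 + 2629 = 5259

5259


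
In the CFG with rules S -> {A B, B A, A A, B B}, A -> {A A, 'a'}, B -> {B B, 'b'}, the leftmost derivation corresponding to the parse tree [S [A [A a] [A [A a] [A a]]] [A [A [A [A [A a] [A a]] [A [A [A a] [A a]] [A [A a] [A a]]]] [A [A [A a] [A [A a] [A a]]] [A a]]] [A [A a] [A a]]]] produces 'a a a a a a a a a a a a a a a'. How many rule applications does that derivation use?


Every bracketed nonterminal node [X ...] in the tree is produced by exactly one rule application.
Reading the tree off as a leftmost derivation:
  Step 1: S  =>  A A   (applied S -> A A)
  Step 2: A A  =>  A A A   (applied A -> A A)
  Step 3: A A A  =>  a A A   (applied A -> a)
  Step 4: a A A  =>  a A A A   (applied A -> A A)
  Step 5: a A A A  =>  a a A A   (applied A -> a)
  Step 6: a a A A  =>  a a a A   (applied A -> a)
  Step 7: a a a A  =>  a a a A A   (applied A -> A A)
  Step 8: a a a A A  =>  a a a A A A   (applied A -> A A)
  Step 9: a a a A A A  =>  a a a A A A A   (applied A -> A A)
  Step 10: a a a A A A A  =>  a a a A A A A A   (applied A -> A A)
  Step 11: a a a A A A A A  =>  a a a a A A A A   (applied A -> a)
  Step 12: a a a a A A A A  =>  a a a a a A A A   (applied A -> a)
  Step 13: a a a a a A A A  =>  a a a a a A A A A   (applied A -> A A)
  Step 14: a a a a a A A A A  =>  a a a a a A A A A A   (applied A -> A A)
  Step 15: a a a a a A A A A A  =>  a a a a a a A A A A   (applied A -> a)
  Step 16: a a a a a a A A A A  =>  a a a a a a a A A A   (applied A -> a)
  Step 17: a a a a a a a A A A  =>  a a a a a a a A A A A   (applied A -> A A)
  Step 18: a a a a a a a A A A A  =>  a a a a a a a a A A A   (applied A -> a)
  Step 19: a a a a a a a a A A A  =>  a a a a a a a a a A A   (applied A -> a)
  Step 20: a a a a a a a a a A A  =>  a a a a a a a a a A A A   (applied A -> A A)
  Step 21: a a a a a a a a a A A A  =>  a a a a a a a a a A A A A   (applied A -> A A)
  Step 22: a a a a a a a a a A A A A  =>  a a a a a a a a a a A A A   (applied A -> a)
  Step 23: a a a a a a a a a a A A A  =>  a a a a a a a a a a A A A A   (applied A -> A A)
  Step 24: a a a a a a a a a a A A A A  =>  a a a a a a a a a a a A A A   (applied A -> a)
  Step 25: a a a a a a a a a a a A A A  =>  a a a a a a a a a a a a A A   (applied A -> a)
  Step 26: a a a a a a a a a a a a A A  =>  a a a a a a a a a a a a a A   (applied A -> a)
  Step 27: a a a a a a a a a a a a a A  =>  a a a a a a a a a a a a a A A   (applied A -> A A)
  Step 28: a a a a a a a a a a a a a A A  =>  a a a a a a a a a a a a a a A   (applied A -> a)
  Step 29: a a a a a a a a a a a a a a A  =>  a a a a a a a a a a a a a a a   (applied A -> a)
Final yield: a a a a a a a a a a a a a a a
Total rewrite steps: 29

29


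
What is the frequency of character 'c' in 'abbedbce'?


Scanning 'abbedbce' for 'c':
  Position 6: 'c' -> MATCH (count: 1)
Total occurrences of 'c': 1

1


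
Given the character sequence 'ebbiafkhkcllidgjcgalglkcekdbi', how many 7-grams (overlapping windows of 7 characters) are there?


String 'ebbiafkhkcllidgjcgalglkcekdbi' has length L = 29.
Number of overlapping n-grams = L - n + 1
Substituting: 29 - 7 + 1 = 23

23


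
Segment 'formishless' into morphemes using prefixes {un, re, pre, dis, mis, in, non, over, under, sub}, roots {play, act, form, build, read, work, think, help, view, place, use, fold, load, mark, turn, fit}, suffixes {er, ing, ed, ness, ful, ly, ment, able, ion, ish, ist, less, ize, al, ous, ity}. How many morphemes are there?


Segmenting 'formishless' against the inventory:
  'form' -> root (morpheme 1)
  'ish' -> suffix (morpheme 2)
  'less' -> suffix (morpheme 3)
Total morphemes: 3

3


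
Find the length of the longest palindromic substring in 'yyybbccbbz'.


Scanning 'yyybbccbbz' for palindromic substrings.
Substring at positions 3-8: 'bbccbb'.
Check: reverse('bbccbb') = 'bbccbb' -> palindrome confirmed.
Neighbouring characters ('y' / 'z') break symmetry, so it cannot extend further.
No longer palindromic substring exists; longest length = 6

6


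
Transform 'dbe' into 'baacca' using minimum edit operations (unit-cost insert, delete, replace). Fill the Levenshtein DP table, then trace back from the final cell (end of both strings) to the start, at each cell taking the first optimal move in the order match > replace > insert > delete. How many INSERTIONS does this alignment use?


Edit distance = 6. Backtracking from cell (3, 6) with preference match > replace > insert > delete,
then listing the resulting alignment 'dbe' -> 'baacca' left to right:
  Step 1: insert 'b' [insertion #1]
  Step 2: insert 'a' [insertion #2]
  Step 3: insert 'a' [insertion #3]
  Step 4: replace d->c
  Step 5: replace b->c
  Step 6: replace e->a
Total insertions: 3

3


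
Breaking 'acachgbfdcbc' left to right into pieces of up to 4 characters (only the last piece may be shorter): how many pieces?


'acachgbfdcbc' has 12 characters.
Chunking with max size 4:
  Chunk 1: 'acac' (positions 0-3)
  Chunk 2: 'hgbf' (positions 4-7)
  Chunk 3: 'dcbc' (positions 8-11)
Total chunks: ceil(12 / 4) = 3

3


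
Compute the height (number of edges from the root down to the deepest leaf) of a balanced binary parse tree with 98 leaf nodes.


In a balanced binary tree with n leaves the deepest leaf is ceil(log2(n)) edges below the root.
log2(98) = 6.6147
ceil(6.6147) = 7
height (edges) = 7

7


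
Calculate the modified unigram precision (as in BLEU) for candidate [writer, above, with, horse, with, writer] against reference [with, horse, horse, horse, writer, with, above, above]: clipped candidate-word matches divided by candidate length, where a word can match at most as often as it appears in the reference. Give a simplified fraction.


Reference word counts: {'above': 2, 'horse': 3, 'with': 2, 'writer': 1}
Checking each candidate word (with clipping):
  'writer' -> in reference (ref count 1, used 1/1) -> match (matches: 1)
  'above' -> in reference (ref count 2, used 1/2) -> match (matches: 2)
  'with' -> in reference (ref count 2, used 1/2) -> match (matches: 3)
  'horse' -> in reference (ref count 3, used 1/3) -> match (matches: 4)
  'with' -> in reference (ref count 2, used 2/2) -> match (matches: 5)
  'writer' -> ref count 1 already used up (1/1) -> clipped, no match (matches: 5)
Clipped matches: 5, Candidate length: 6
Precision = 5/6

5/6


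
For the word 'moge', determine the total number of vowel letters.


Scanning each character of 'moge':
  Position 1: 'm' -> consonant (running count: 0)
  Position 2: 'o' -> vowel (running count: 1)
  Position 3: 'g' -> consonant (running count: 1)
  Position 4: 'e' -> vowel (running count: 2)
Total vowels: 2

2


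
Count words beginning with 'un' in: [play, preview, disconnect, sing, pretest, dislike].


Checking each word for prefix 'un':
  'play' -> no (count: 0)
  'preview' -> no (count: 0)
  'disconnect' -> no (count: 0)
  'sing' -> no (count: 0)
  'pretest' -> no (count: 0)
  'dislike' -> no (count: 0)
Total with prefix 'un': 0

0


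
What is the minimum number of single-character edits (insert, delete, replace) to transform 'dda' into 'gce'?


Building DP table for s1='dda' (len 3) and s2='gce' (len 3):
       g  c  e
    0  1  2  3
  d 1  1  2  3
  d 2  2  2  3
  a 3  3  3  3
Edit distance = dp[3][3] = 3

3


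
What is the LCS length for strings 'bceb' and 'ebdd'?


DP table for LCS of 'bceb' and 'ebdd':
       e  b  d  d
    0  0  0  0  0
  b 0  0  1  1  1
  c 0  0  1  1  1
  e 0  1  1  1  1
  b 0  1  2  2  2
LCS: 'eb'
LCS length = 2

2


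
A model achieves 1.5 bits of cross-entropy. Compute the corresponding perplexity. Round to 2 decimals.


Perplexity formula: PP = 2^H
H = 1.5
PP = 2^1.5
Decompose: 2^1.5 = 2^1 * 2^0.5 = 2^1 * sqrt(2)
2^1 = 2, sqrt(2) ~ 1.4142136
PP ~ 2 * 1.4142136 = 2.8284272
Rounded to 2 decimals: 2.83

2.83


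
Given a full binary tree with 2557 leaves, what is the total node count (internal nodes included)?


Leaf nodes (terminals): 2557
Internal nodes = n - 1 = 2557 - 1 = 2556
Total = leaves + internal = 2557 + 2556 = 5113

5113


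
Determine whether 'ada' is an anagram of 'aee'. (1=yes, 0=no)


Sort characters of 'ada': 'aad'
Sort characters of 'aee': 'aee'
Sorted forms differ -> they are NOT anagrams
Result: 0

0


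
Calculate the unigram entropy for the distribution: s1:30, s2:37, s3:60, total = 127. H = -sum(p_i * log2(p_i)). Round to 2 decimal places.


Computing entropy H = -sum(p_i * log2(p_i)):
  s1: p = 30/127 = 0.2362, -p*log2(p) = 0.4918
  s2: p = 37/127 = 0.2913, -p*log2(p) = 0.5184
  s3: p = 60/127 = 0.4724, -p*log2(p) = 0.5111
H = sum of terms = 1.5213
Rounded to 2 decimals: 1.52

1.52


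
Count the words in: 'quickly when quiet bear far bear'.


Counting words by splitting on spaces:
  Word 1: 'quickly'
  Word 2: 'when'
  Word 3: 'quiet'
  Word 4: 'bear'
  Word 5: 'far'
  Word 6: 'bear'
Total words: 6

6


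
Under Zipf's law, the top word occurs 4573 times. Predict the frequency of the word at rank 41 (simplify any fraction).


Zipf's law: freq(rank) = f1 / rank
f1 = 4573, rank = 41
freq = 4573 / 41
GCD(4573, 41) = 1
Simplified: 4573/41

4573/41


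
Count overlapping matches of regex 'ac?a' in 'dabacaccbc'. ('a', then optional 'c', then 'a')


Pattern: ac?a means 'a', then optional 'c', then 'a'.
Scanning 'dabacaccbc' position-by-position:
  Pos 0: window 'dab' -> no
  Pos 1: window 'aba' -> no
  Pos 2: window 'bac' -> no
  Pos 3: window 'aca' -> MATCH
  Pos 4: window 'cac' -> no
  Pos 5: window 'acc' -> no
  Pos 6: window 'ccb' -> no
  Pos 7: window 'cbc' -> no
  Pos 8: window 'bc' -> no
  Pos 9: window 'c' -> no
Total matches: 1

1


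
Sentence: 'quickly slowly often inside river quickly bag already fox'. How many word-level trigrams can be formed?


Word trigrams from [9] words:
  Trigram 1: (quickly slowly often)
  Trigram 2: (slowly often inside)
  Trigram 3: (often inside river)
  Trigram 4: (inside river quickly)
  Trigram 5: (river quickly bag)
  Trigram 6: (quickly bag already)
  Trigram 7: (bag already fox)
Total word trigrams: 9 - 2 = 7

7


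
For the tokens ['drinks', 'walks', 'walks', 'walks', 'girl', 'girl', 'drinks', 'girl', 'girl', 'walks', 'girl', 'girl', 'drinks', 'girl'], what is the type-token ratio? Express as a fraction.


Tokens: 14
Unique types: ('drinks', 'girl', 'walks') = 3
TTR = 3/14
Already in lowest terms.

3/14


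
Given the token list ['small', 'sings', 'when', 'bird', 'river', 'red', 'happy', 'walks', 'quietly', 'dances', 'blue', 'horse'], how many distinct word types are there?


Listing all tokens and tracking unique types:
  Token 1: 'small' -> NEW (unique so far: 1)
  Token 2: 'sings' -> NEW (unique so far: 2)
  Token 3: 'when' -> NEW (unique so far: 3)
  Token 4: 'bird' -> NEW (unique so far: 4)
  Token 5: 'river' -> NEW (unique so far: 5)
  Token 6: 'red' -> NEW (unique so far: 6)
  Token 7: 'happy' -> NEW (unique so far: 7)
  Token 8: 'walks' -> NEW (unique so far: 8)
  Token 9: 'quietly' -> NEW (unique so far: 9)
  Token 10: 'dances' -> NEW (unique so far: 10)
  Token 11: 'blue' -> NEW (unique so far: 11)
  Token 12: 'horse' -> NEW (unique so far: 12)
Unique types: ('bird', 'blue', 'dances', 'happy', 'horse', 'quietly', 'red', 'river', 'sings', 'small', 'walks', 'when')
Vocabulary size: 12

12


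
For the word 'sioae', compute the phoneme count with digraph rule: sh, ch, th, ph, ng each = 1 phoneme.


Parsing 'sioae' greedily, digraphs first:
  's' -> consonant phoneme (phonemes so far: 1)
  'i' -> vowel phoneme (phonemes so far: 2)
  'o' -> vowel phoneme (phonemes so far: 3)
  'a' -> vowel phoneme (phonemes so far: 4)
  'e' -> vowel phoneme (phonemes so far: 5)
Total phonemes: 5

5


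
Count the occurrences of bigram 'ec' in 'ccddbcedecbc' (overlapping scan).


Scanning 'ccddbcedecbc' for bigram 'ec':
  Position 0: 'cc' -> no
  Position 1: 'cd' -> no
  Position 2: 'dd' -> no
  Position 3: 'db' -> no
  Position 4: 'bc' -> no
  Position 5: 'ce' -> no
  Position 6: 'ed' -> no
  Position 7: 'de' -> no
  Position 8: 'ec' -> MATCH
  Position 9: 'cb' -> no
  Position 10: 'bc' -> no
Total matches: 1

1


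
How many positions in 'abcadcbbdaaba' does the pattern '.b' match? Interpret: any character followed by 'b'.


Pattern: .b means any character followed by 'b'.
Scanning 'abcadcbbdaaba' position-by-position:
  Pos 0: window 'ab' -> MATCH
  Pos 1: window 'bc' -> no
  Pos 2: window 'ca' -> no
  Pos 3: window 'ad' -> no
  Pos 4: window 'dc' -> no
  Pos 5: window 'cb' -> MATCH
  Pos 6: window 'bb' -> MATCH
  Pos 7: window 'bd' -> no
  Pos 8: window 'da' -> no
  Pos 9: window 'aa' -> no
  Pos 10: window 'ab' -> MATCH
  Pos 11: window 'ba' -> no
  Pos 12: window 'a' -> no
Total matches: 4

4


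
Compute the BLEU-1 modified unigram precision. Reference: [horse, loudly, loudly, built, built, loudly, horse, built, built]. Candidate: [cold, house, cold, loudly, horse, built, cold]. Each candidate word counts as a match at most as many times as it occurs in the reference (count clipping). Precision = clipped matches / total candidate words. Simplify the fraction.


Reference word counts: {'built': 4, 'horse': 2, 'loudly': 3}
Checking each candidate word (with clipping):
  'cold' -> not in reference -> no match (matches: 0)
  'house' -> not in reference -> no match (matches: 0)
  'cold' -> not in reference -> no match (matches: 0)
  'loudly' -> in reference (ref count 3, used 1/3) -> match (matches: 1)
  'horse' -> in reference (ref count 2, used 1/2) -> match (matches: 2)
  'built' -> in reference (ref count 4, used 1/4) -> match (matches: 3)
  'cold' -> not in reference -> no match (matches: 3)
Clipped matches: 3, Candidate length: 7
Precision = 3/7

3/7


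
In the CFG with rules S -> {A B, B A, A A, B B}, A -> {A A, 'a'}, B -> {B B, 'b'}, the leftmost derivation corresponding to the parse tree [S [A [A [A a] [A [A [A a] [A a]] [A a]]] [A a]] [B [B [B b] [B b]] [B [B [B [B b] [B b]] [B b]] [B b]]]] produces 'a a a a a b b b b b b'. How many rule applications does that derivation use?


Every bracketed nonterminal node [X ...] in the tree is produced by exactly one rule application.
Reading the tree off as a leftmost derivation:
  Step 1: S  =>  A B   (applied S -> A B)
  Step 2: A B  =>  A A B   (applied A -> A A)
  Step 3: A A B  =>  A A A B   (applied A -> A A)
  Step 4: A A A B  =>  a A A B   (applied A -> a)
  Step 5: a A A B  =>  a A A A B   (applied A -> A A)
  Step 6: a A A A B  =>  a A A A A B   (applied A -> A A)
  Step 7: a A A A A B  =>  a a A A A B   (applied A -> a)
  Step 8: a a A A A B  =>  a a a A A B   (applied A -> a)
  Step 9: a a a A A B  =>  a a a a A B   (applied A -> a)
  Step 10: a a a a A B  =>  a a a a a B   (applied A -> a)
  Step 11: a a a a a B  =>  a a a a a B B   (applied B -> B B)
  Step 12: a a a a a B B  =>  a a a a a B B B   (applied B -> B B)
  Step 13: a a a a a B B B  =>  a a a a a b B B   (applied B -> b)
  Step 14: a a a a a b B B  =>  a a a a a b b B   (applied B -> b)
  Step 15: a a a a a b b B  =>  a a a a a b b B B   (applied B -> B B)
  Step 16: a a a a a b b B B  =>  a a a a a b b B B B   (applied B -> B B)
  Step 17: a a a a a b b B B B  =>  a a a a a b b B B B B   (applied B -> B B)
  Step 18: a a a a a b b B B B B  =>  a a a a a b b b B B B   (applied B -> b)
  Step 19: a a a a a b b b B B B  =>  a a a a a b b b b B B   (applied B -> b)
  Step 20: a a a a a b b b b B B  =>  a a a a a b b b b b B   (applied B -> b)
  Step 21: a a a a a b b b b b B  =>  a a a a a b b b b b b   (applied B -> b)
Final yield: a a a a a b b b b b b
Total rewrite steps: 21

21


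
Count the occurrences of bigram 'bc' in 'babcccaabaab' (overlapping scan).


Scanning 'babcccaabaab' for bigram 'bc':
  Position 0: 'ba' -> no
  Position 1: 'ab' -> no
  Position 2: 'bc' -> MATCH
  Position 3: 'cc' -> no
  Position 4: 'cc' -> no
  Position 5: 'ca' -> no
  Position 6: 'aa' -> no
  Position 7: 'ab' -> no
  Position 8: 'ba' -> no
  Position 9: 'aa' -> no
  Position 10: 'ab' -> no
Total matches: 1

1


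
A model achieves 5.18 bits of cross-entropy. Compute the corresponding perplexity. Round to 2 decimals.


Perplexity formula: PP = 2^H
H = 5.18
PP = 2^5.18
Decompose: 2^5.18 = 2^5 * 2^0.18
2^5 = 32, 2^0.18 ~ 1.1328839
PP ~ 32 * 1.1328839 = 36.2522848
Rounded to 2 decimals: 36.25

36.25


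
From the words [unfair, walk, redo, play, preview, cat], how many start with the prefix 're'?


Checking each word for prefix 're':
  'unfair' -> no (count: 0)
  'walk' -> no (count: 0)
  'redo' -> YES, starts with 're' (count: 1)
  'play' -> no (count: 1)
  'preview' -> no (count: 1)
  'cat' -> no (count: 1)
Total with prefix 're': 1

1


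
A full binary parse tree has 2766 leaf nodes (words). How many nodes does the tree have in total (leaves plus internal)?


Leaf nodes (terminals): 2766
Internal nodes = n - 1 = 2766 - 1 = 2765
Total = leaves + internal = 2766 + 2765 = 5531

5531


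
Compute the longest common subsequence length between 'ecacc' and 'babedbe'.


DP table for LCS of 'ecacc' and 'babedbe':
       b  a  b  e  d  b  e
    0  0  0  0  0  0  0  0
  e 0  0  0  0  1  1  1  1
  c 0  0  0  0  1  1  1  1
  a 0  0  1  1  1  1  1  1
  c 0  0  1  1  1  1  1  1
  c 0  0  1  1  1  1  1  1
LCS: 'e'
LCS length = 1

1


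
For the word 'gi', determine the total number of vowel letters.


Scanning each character of 'gi':
  Position 1: 'g' -> consonant (running count: 0)
  Position 2: 'i' -> vowel (running count: 1)
Total vowels: 1

1


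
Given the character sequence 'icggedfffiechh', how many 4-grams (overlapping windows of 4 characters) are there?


String 'icggedfffiechh' has length L = 14.
Number of overlapping n-grams = L - n + 1
Substituting: 14 - 4 + 1 = 11

11


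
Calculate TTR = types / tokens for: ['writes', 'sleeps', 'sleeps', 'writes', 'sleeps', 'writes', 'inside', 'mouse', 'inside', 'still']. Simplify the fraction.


Tokens: 10
Unique types: ('inside', 'mouse', 'sleeps', 'still', 'writes') = 5
TTR = 5/10
Simplify: divide both by 5 -> 1/2
TTR = 1/2

1/2


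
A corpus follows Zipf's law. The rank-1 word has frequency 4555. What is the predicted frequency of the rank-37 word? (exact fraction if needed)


Zipf's law: freq(rank) = f1 / rank
f1 = 4555, rank = 37
freq = 4555 / 37
GCD(4555, 37) = 1
Simplified: 4555/37

4555/37


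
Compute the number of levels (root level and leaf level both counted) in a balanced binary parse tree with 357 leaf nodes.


In a balanced binary tree with n leaves the deepest leaf is ceil(log2(n)) edges below the root,
so counting node levels inclusive of root and leaves gives ceil(log2(n)) + 1 levels.
log2(357) = 8.4798
ceil(8.4798) = 9
levels = 9 + 1 = 10

10


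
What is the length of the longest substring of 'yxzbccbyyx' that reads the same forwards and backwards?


Scanning 'yxzbccbyyx' for palindromic substrings.
Substring at positions 3-6: 'bccb'.
Check: reverse('bccb') = 'bccb' -> palindrome confirmed.
Neighbouring characters ('z' / 'y') break symmetry, so it cannot extend further.
No longer palindromic substring exists; longest length = 4

4


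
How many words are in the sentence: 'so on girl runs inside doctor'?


Counting words by splitting on spaces:
  Word 1: 'so'
  Word 2: 'on'
  Word 3: 'girl'
  Word 4: 'runs'
  Word 5: 'inside'
  Word 6: 'doctor'
Total words: 6

6


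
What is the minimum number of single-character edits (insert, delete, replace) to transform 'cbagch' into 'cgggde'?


Building DP table for s1='cbagch' (len 6) and s2='cgggde' (len 6):
       c  g  g  g  d  e
    0  1  2  3  4  5  6
  c 1  0  1  2  3  4  5
  b 2  1  1  2  3  4  5
  a 3  2  2  2  3  4  5
  g 4  3  2  2  2  3  4
  c 5  4  3  3  3  3  4
  h 6  5  4  4  4  4  4
Edit distance = dp[6][6] = 4

4


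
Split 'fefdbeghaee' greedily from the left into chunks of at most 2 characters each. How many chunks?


'fefdbeghaee' has 11 characters.
Chunking with max size 2:
  Chunk 1: 'fe' (positions 0-1)
  Chunk 2: 'fd' (positions 2-3)
  Chunk 3: 'be' (positions 4-5)
  Chunk 4: 'gh' (positions 6-7)
  Chunk 5: 'ae' (positions 8-9)
  Chunk 6: 'e' (positions 10-10)
Total chunks: ceil(11 / 2) = 6

6


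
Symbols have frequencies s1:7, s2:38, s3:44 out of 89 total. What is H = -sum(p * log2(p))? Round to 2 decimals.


Computing entropy H = -sum(p_i * log2(p_i)):
  s1: p = 7/89 = 0.0787, -p*log2(p) = 0.2885
  s2: p = 38/89 = 0.4270, -p*log2(p) = 0.5242
  s3: p = 44/89 = 0.4944, -p*log2(p) = 0.5024
H = sum of terms = 1.3151
Rounded to 2 decimals: 1.32

1.32


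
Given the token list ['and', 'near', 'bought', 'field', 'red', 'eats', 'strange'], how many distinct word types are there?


Listing all tokens and tracking unique types:
  Token 1: 'and' -> NEW (unique so far: 1)
  Token 2: 'near' -> NEW (unique so far: 2)
  Token 3: 'bought' -> NEW (unique so far: 3)
  Token 4: 'field' -> NEW (unique so far: 4)
  Token 5: 'red' -> NEW (unique so far: 5)
  Token 6: 'eats' -> NEW (unique so far: 6)
  Token 7: 'strange' -> NEW (unique so far: 7)
Unique types: ('and', 'bought', 'eats', 'field', 'near', 'red', 'strange')
Vocabulary size: 7

7


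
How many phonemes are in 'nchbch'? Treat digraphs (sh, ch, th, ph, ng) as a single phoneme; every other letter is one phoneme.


Parsing 'nchbch' greedily, digraphs first:
  'n' -> consonant phoneme (phonemes so far: 1)
  'ch' -> digraph (1 consonant phoneme) (phonemes so far: 2)
  'b' -> consonant phoneme (phonemes so far: 3)
  'ch' -> digraph (1 consonant phoneme) (phonemes so far: 4)
Total phonemes: 4

4


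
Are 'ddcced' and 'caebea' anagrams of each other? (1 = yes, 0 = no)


Sort characters of 'ddcced': 'ccddde'
Sort characters of 'caebea': 'aabcee'
Sorted forms differ -> they are NOT anagrams
Result: 0

0


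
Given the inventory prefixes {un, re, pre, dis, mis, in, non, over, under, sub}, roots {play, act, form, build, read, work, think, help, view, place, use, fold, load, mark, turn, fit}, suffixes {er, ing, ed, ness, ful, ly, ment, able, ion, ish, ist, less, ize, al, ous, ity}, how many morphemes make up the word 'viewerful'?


Segmenting 'viewerful' against the inventory:
  'view' -> root (morpheme 1)
  'er' -> suffix (morpheme 2)
  'ful' -> suffix (morpheme 3)
Total morphemes: 3

3


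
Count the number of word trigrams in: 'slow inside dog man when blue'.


Word trigrams from [6] words:
  Trigram 1: (slow inside dog)
  Trigram 2: (inside dog man)
  Trigram 3: (dog man when)
  Trigram 4: (man when blue)
Total word trigrams: 6 - 2 = 4

4


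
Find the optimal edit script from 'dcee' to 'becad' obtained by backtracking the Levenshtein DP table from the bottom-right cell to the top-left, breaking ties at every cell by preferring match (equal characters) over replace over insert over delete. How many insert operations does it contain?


Edit distance = 4. Backtracking from cell (4, 5) with preference match > replace > insert > delete,
then listing the resulting alignment 'dcee' -> 'becad' left to right:
  Step 1: insert 'b' [insertion #1]
  Step 2: replace d->e
  Step 3: keep 'c'
  Step 4: replace e->a
  Step 5: replace e->d
Total insertions: 1

1


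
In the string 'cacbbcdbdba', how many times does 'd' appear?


Scanning 'cacbbcdbdba' for 'd':
  Position 6: 'd' -> MATCH (count: 1)
  Position 8: 'd' -> MATCH (count: 2)
Total occurrences of 'd': 2

2


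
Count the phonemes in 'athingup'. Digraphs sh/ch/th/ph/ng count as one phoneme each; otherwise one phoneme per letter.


Parsing 'athingup' greedily, digraphs first:
  'a' -> vowel phoneme (phonemes so far: 1)
  'th' -> digraph (1 consonant phoneme) (phonemes so far: 2)
  'i' -> vowel phoneme (phonemes so far: 3)
  'ng' -> digraph (1 consonant phoneme) (phonemes so far: 4)
  'u' -> vowel phoneme (phonemes so far: 5)
  'p' -> consonant phoneme (phonemes so far: 6)
Total phonemes: 6

6


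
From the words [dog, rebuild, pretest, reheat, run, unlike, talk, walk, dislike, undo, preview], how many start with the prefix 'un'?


Checking each word for prefix 'un':
  'dog' -> no (count: 0)
  'rebuild' -> no (count: 0)
  'pretest' -> no (count: 0)
  'reheat' -> no (count: 0)
  'run' -> no (count: 0)
  'unlike' -> YES, starts with 'un' (count: 1)
  'talk' -> no (count: 1)
  'walk' -> no (count: 1)
  'dislike' -> no (count: 1)
  'undo' -> YES, starts with 'un' (count: 2)
  'preview' -> no (count: 2)
Total with prefix 'un': 2

2


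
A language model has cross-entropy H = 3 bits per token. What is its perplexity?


Perplexity formula: PP = 2^H
H = 3
PP = 2^3
Steps: 2^1 = 2, 2^2 = 4, 2^3 = 8
PP = 8

8


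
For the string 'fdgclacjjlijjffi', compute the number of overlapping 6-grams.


String 'fdgclacjjlijjffi' has length L = 16.
Number of overlapping n-grams = L - n + 1
Substituting: 16 - 6 + 1 = 11

11


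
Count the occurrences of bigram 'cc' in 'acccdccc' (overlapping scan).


Scanning 'acccdccc' for bigram 'cc':
  Position 0: 'ac' -> no
  Position 1: 'cc' -> MATCH
  Position 2: 'cc' -> MATCH
  Position 3: 'cd' -> no
  Position 4: 'dc' -> no
  Position 5: 'cc' -> MATCH
  Position 6: 'cc' -> MATCH
Total matches: 4

4


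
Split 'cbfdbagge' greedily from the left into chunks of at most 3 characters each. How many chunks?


'cbfdbagge' has 9 characters.
Chunking with max size 3:
  Chunk 1: 'cbf' (positions 0-2)
  Chunk 2: 'dba' (positions 3-5)
  Chunk 3: 'gge' (positions 6-8)
Total chunks: ceil(9 / 3) = 3

3


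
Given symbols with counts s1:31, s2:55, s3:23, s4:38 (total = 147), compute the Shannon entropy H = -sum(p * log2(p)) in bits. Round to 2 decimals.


Computing entropy H = -sum(p_i * log2(p_i)):
  s1: p = 31/147 = 0.2109, -p*log2(p) = 0.4735
  s2: p = 55/147 = 0.3741, -p*log2(p) = 0.5307
  s3: p = 23/147 = 0.1565, -p*log2(p) = 0.4187
  s4: p = 38/147 = 0.2585, -p*log2(p) = 0.5045
H = sum of terms = 1.9274
Rounded to 2 decimals: 1.93

1.93


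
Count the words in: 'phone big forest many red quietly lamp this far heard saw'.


Counting words by splitting on spaces:
  Word 1: 'phone'
  Word 2: 'big'
  Word 3: 'forest'
  Word 4: 'many'
  Word 5: 'red'
  Word 6: 'quietly'
  Word 7: 'lamp'
  Word 8: 'this'
  Word 9: 'far'
  Word 10: 'heard'
  Word 11: 'saw'
Total words: 11

11


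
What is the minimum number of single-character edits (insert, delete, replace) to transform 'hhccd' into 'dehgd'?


Building DP table for s1='hhccd' (len 5) and s2='dehgd' (len 5):
       d  e  h  g  d
    0  1  2  3  4  5
  h 1  1  2  2  3  4
  h 2  2  2  2  3  4
  c 3  3  3  3  3  4
  c 4  4  4  4  4  4
  d 5  4  5  5  5  4
Edit distance = dp[5][5] = 4

4


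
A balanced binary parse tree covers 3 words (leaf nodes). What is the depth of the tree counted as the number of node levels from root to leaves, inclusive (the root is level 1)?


In a balanced binary tree with n leaves the deepest leaf is ceil(log2(n)) edges below the root,
so counting node levels inclusive of root and leaves gives ceil(log2(n)) + 1 levels.
log2(3) = 1.5850
ceil(1.5850) = 2
levels = 2 + 1 = 3

3


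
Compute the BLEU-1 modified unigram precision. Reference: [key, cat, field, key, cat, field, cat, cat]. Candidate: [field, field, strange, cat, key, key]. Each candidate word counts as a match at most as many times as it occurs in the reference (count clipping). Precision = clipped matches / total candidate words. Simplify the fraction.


Reference word counts: {'cat': 4, 'field': 2, 'key': 2}
Checking each candidate word (with clipping):
  'field' -> in reference (ref count 2, used 1/2) -> match (matches: 1)
  'field' -> in reference (ref count 2, used 2/2) -> match (matches: 2)
  'strange' -> not in reference -> no match (matches: 2)
  'cat' -> in reference (ref count 4, used 1/4) -> match (matches: 3)
  'key' -> in reference (ref count 2, used 1/2) -> match (matches: 4)
  'key' -> in reference (ref count 2, used 2/2) -> match (matches: 5)
Clipped matches: 5, Candidate length: 6
Precision = 5/6

5/6


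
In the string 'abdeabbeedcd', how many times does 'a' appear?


Scanning 'abdeabbeedcd' for 'a':
  Position 0: 'a' -> MATCH (count: 1)
  Position 4: 'a' -> MATCH (count: 2)
Total occurrences of 'a': 2

2


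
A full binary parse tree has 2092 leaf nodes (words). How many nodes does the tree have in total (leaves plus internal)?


Leaf nodes (terminals): 2092
Internal nodes = n - 1 = 2092 - 1 = 2091
Total = leaves + internal = 2092 + 2091 = 4183

4183


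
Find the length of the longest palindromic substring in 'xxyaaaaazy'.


Scanning 'xxyaaaaazy' for palindromic substrings.
Substring at positions 3-7: 'aaaaa'.
Check: reverse('aaaaa') = 'aaaaa' -> palindrome confirmed.
Neighbouring characters ('y' / 'z') break symmetry, so it cannot extend further.
No longer palindromic substring exists; longest length = 5

5


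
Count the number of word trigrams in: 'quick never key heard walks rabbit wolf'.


Word trigrams from [7] words:
  Trigram 1: (quick never key)
  Trigram 2: (never key heard)
  Trigram 3: (key heard walks)
  Trigram 4: (heard walks rabbit)
  Trigram 5: (walks rabbit wolf)
Total word trigrams: 7 - 2 = 5

5


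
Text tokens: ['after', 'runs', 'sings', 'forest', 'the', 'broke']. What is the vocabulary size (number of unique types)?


Listing all tokens and tracking unique types:
  Token 1: 'after' -> NEW (unique so far: 1)
  Token 2: 'runs' -> NEW (unique so far: 2)
  Token 3: 'sings' -> NEW (unique so far: 3)
  Token 4: 'forest' -> NEW (unique so far: 4)
  Token 5: 'the' -> NEW (unique so far: 5)
  Token 6: 'broke' -> NEW (unique so far: 6)
Unique types: ('after', 'broke', 'forest', 'runs', 'sings', 'the')
Vocabulary size: 6

6


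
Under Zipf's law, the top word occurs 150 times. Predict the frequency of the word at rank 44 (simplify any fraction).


Zipf's law: freq(rank) = f1 / rank
f1 = 150, rank = 44
freq = 150 / 44
GCD(150, 44) = 2
Simplified: 75/22

75/22


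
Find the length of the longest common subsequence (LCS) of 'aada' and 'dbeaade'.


DP table for LCS of 'aada' and 'dbeaade':
       d  b  e  a  a  d  e
    0  0  0  0  0  0  0  0
  a 0  0  0  0  1  1  1  1
  a 0  0  0  0  1  2  2  2
  d 0  1  1  1  1  2  3  3
  a 0  1  1  1  2  2  3  3
LCS: 'aad'
LCS length = 3

3


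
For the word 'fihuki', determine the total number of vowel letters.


Scanning each character of 'fihuki':
  Position 1: 'f' -> consonant (running count: 0)
  Position 2: 'i' -> vowel (running count: 1)
  Position 3: 'h' -> consonant (running count: 1)
  Position 4: 'u' -> vowel (running count: 2)
  Position 5: 'k' -> consonant (running count: 2)
  Position 6: 'i' -> vowel (running count: 3)
Total vowels: 3

3


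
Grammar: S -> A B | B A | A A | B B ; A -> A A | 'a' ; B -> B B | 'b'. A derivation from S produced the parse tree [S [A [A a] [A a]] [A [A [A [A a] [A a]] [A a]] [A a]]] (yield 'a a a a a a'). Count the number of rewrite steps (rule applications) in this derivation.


Every bracketed nonterminal node [X ...] in the tree is produced by exactly one rule application.
Reading the tree off as a leftmost derivation:
  Step 1: S  =>  A A   (applied S -> A A)
  Step 2: A A  =>  A A A   (applied A -> A A)
  Step 3: A A A  =>  a A A   (applied A -> a)
  Step 4: a A A  =>  a a A   (applied A -> a)
  Step 5: a a A  =>  a a A A   (applied A -> A A)
  Step 6: a a A A  =>  a a A A A   (applied A -> A A)
  Step 7: a a A A A  =>  a a A A A A   (applied A -> A A)
  Step 8: a a A A A A  =>  a a a A A A   (applied A -> a)
  Step 9: a a a A A A  =>  a a a a A A   (applied A -> a)
  Step 10: a a a a A A  =>  a a a a a A   (applied A -> a)
  Step 11: a a a a a A  =>  a a a a a a   (applied A -> a)
Final yield: a a a a a a
Total rewrite steps: 11

11


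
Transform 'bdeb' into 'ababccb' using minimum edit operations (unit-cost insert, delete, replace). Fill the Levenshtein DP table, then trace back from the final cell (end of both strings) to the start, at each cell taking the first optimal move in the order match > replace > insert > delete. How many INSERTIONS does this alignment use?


Edit distance = 5. Backtracking from cell (4, 7) with preference match > replace > insert > delete,
then listing the resulting alignment 'bdeb' -> 'ababccb' left to right:
  Step 1: insert 'a' [insertion #1]
  Step 2: insert 'b' [insertion #2]
  Step 3: insert 'a' [insertion #3]
  Step 4: keep 'b'
  Step 5: replace d->c
  Step 6: replace e->c
  Step 7: keep 'b'
Total insertions: 3

3


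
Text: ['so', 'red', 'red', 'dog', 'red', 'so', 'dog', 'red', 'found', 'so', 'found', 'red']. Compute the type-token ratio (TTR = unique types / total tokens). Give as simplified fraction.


Tokens: 12
Unique types: ('dog', 'found', 'red', 'so') = 4
TTR = 4/12
Simplify: divide both by 4 -> 1/3
TTR = 1/3

1/3


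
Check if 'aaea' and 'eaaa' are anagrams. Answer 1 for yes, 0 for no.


Sort characters of 'aaea': 'aaae'
Sort characters of 'eaaa': 'aaae'
Sorted forms match -> they ARE anagrams
Result: 1

1


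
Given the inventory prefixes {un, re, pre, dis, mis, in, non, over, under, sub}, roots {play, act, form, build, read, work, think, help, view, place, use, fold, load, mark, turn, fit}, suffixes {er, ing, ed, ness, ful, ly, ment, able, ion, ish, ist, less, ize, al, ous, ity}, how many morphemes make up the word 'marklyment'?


Segmenting 'marklyment' against the inventory:
  'mark' -> root (morpheme 1)
  'ly' -> suffix (morpheme 2)
  'ment' -> suffix (morpheme 3)
Total morphemes: 3

3


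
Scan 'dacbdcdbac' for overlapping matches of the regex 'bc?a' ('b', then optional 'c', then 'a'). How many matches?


Pattern: bc?a means 'b', then optional 'c', then 'a'.
Scanning 'dacbdcdbac' position-by-position:
  Pos 0: window 'dac' -> no
  Pos 1: window 'acb' -> no
  Pos 2: window 'cbd' -> no
  Pos 3: window 'bdc' -> no
  Pos 4: window 'dcd' -> no
  Pos 5: window 'cdb' -> no
  Pos 6: window 'dba' -> no
  Pos 7: window 'bac' -> MATCH
  Pos 8: window 'ac' -> no
  Pos 9: window 'c' -> no
Total matches: 1

1


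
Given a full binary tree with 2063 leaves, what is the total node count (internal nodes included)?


Leaf nodes (terminals): 2063
Internal nodes = n - 1 = 2063 - 1 = 2062
Total = leaves + internal = 2063 + 2062 = 4125

4125


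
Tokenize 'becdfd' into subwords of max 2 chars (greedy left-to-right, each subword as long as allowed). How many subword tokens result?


'becdfd' has 6 characters.
Chunking with max size 2:
  Chunk 1: 'be' (positions 0-1)
  Chunk 2: 'cd' (positions 2-3)
  Chunk 3: 'fd' (positions 4-5)
Total chunks: ceil(6 / 2) = 3

3


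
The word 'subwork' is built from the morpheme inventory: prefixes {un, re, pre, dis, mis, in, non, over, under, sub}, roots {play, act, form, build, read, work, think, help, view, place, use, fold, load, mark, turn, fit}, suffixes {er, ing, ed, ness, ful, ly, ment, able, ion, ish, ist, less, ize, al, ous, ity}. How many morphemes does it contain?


Segmenting 'subwork' against the inventory:
  'sub' -> prefix (morpheme 1)
  'work' -> root (morpheme 2)
Total morphemes: 2

2


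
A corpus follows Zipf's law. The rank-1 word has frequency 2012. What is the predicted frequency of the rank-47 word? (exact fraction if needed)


Zipf's law: freq(rank) = f1 / rank
f1 = 2012, rank = 47
freq = 2012 / 47
GCD(2012, 47) = 1
Simplified: 2012/47

2012/47


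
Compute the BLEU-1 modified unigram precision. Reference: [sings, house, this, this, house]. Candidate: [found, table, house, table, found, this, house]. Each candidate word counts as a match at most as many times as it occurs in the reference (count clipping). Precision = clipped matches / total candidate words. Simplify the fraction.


Reference word counts: {'house': 2, 'sings': 1, 'this': 2}
Checking each candidate word (with clipping):
  'found' -> not in reference -> no match (matches: 0)
  'table' -> not in reference -> no match (matches: 0)
  'house' -> in reference (ref count 2, used 1/2) -> match (matches: 1)
  'table' -> not in reference -> no match (matches: 1)
  'found' -> not in reference -> no match (matches: 1)
  'this' -> in reference (ref count 2, used 1/2) -> match (matches: 2)
  'house' -> in reference (ref count 2, used 2/2) -> match (matches: 3)
Clipped matches: 3, Candidate length: 7
Precision = 3/7

3/7


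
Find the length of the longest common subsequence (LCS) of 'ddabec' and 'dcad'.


DP table for LCS of 'ddabec' and 'dcad':
       d  c  a  d
    0  0  0  0  0
  d 0  1  1  1  1
  d 0  1  1  1  2
  a 0  1  1  2  2
  b 0  1  1  2  2
  e 0  1  1  2  2
  c 0  1  2  2  2
LCS: 'dd'
LCS length = 2

2


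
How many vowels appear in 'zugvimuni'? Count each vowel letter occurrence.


Scanning each character of 'zugvimuni':
  Position 1: 'z' -> consonant (running count: 0)
  Position 2: 'u' -> vowel (running count: 1)
  Position 3: 'g' -> consonant (running count: 1)
  Position 4: 'v' -> consonant (running count: 1)
  Position 5: 'i' -> vowel (running count: 2)
  Position 6: 'm' -> consonant (running count: 2)
  Position 7: 'u' -> vowel (running count: 3)
  Position 8: 'n' -> consonant (running count: 3)
  Position 9: 'i' -> vowel (running count: 4)
Total vowels: 4

4


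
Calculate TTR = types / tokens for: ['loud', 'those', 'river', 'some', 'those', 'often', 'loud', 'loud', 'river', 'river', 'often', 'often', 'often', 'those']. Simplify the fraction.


Tokens: 14
Unique types: ('loud', 'often', 'river', 'some', 'those') = 5
TTR = 5/14
Already in lowest terms.

5/14


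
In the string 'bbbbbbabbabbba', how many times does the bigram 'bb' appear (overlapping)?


Scanning 'bbbbbbabbabbba' for bigram 'bb':
  Position 0: 'bb' -> MATCH
  Position 1: 'bb' -> MATCH
  Position 2: 'bb' -> MATCH
  Position 3: 'bb' -> MATCH
  Position 4: 'bb' -> MATCH
  Position 5: 'ba' -> no
  Position 6: 'ab' -> no
  Position 7: 'bb' -> MATCH
  Position 8: 'ba' -> no
  Position 9: 'ab' -> no
  Position 10: 'bb' -> MATCH
  Position 11: 'bb' -> MATCH
  Position 12: 'ba' -> no
Total matches: 8

8


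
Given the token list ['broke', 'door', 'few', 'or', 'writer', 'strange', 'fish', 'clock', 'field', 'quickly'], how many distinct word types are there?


Listing all tokens and tracking unique types:
  Token 1: 'broke' -> NEW (unique so far: 1)
  Token 2: 'door' -> NEW (unique so far: 2)
  Token 3: 'few' -> NEW (unique so far: 3)
  Token 4: 'or' -> NEW (unique so far: 4)
  Token 5: 'writer' -> NEW (unique so far: 5)
  Token 6: 'strange' -> NEW (unique so far: 6)
  Token 7: 'fish' -> NEW (unique so far: 7)
  Token 8: 'clock' -> NEW (unique so far: 8)
  Token 9: 'field' -> NEW (unique so far: 9)
  Token 10: 'quickly' -> NEW (unique so far: 10)
Unique types: ('broke', 'clock', 'door', 'few', 'field', 'fish', 'or', 'quickly', 'strange', 'writer')
Vocabulary size: 10

10


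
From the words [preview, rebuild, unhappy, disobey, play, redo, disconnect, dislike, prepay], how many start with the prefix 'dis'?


Checking each word for prefix 'dis':
  'preview' -> no (count: 0)
  'rebuild' -> no (count: 0)
  'unhappy' -> no (count: 0)
  'disobey' -> YES, starts with 'dis' (count: 1)
  'play' -> no (count: 1)
  'redo' -> no (count: 1)
  'disconnect' -> YES, starts with 'dis' (count: 2)
  'dislike' -> YES, starts with 'dis' (count: 3)
  'prepay' -> no (count: 3)
Total with prefix 'dis': 3

3
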